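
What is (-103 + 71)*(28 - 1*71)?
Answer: 1376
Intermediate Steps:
(-103 + 71)*(28 - 1*71) = -32*(28 - 71) = -32*(-43) = 1376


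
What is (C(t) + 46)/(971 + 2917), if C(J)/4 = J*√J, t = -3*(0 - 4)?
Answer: 23/1944 + 2*√3/81 ≈ 0.054598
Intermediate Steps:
t = 12 (t = -3*(-4) = 12)
C(J) = 4*J^(3/2) (C(J) = 4*(J*√J) = 4*J^(3/2))
(C(t) + 46)/(971 + 2917) = (4*12^(3/2) + 46)/(971 + 2917) = (4*(24*√3) + 46)/3888 = (96*√3 + 46)*(1/3888) = (46 + 96*√3)*(1/3888) = 23/1944 + 2*√3/81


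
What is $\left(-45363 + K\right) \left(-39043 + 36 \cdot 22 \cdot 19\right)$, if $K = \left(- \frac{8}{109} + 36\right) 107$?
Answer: $\frac{108590692225}{109} \approx 9.9624 \cdot 10^{8}$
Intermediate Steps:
$K = \frac{419012}{109}$ ($K = \left(\left(-8\right) \frac{1}{109} + 36\right) 107 = \left(- \frac{8}{109} + 36\right) 107 = \frac{3916}{109} \cdot 107 = \frac{419012}{109} \approx 3844.1$)
$\left(-45363 + K\right) \left(-39043 + 36 \cdot 22 \cdot 19\right) = \left(-45363 + \frac{419012}{109}\right) \left(-39043 + 36 \cdot 22 \cdot 19\right) = - \frac{4525555 \left(-39043 + 792 \cdot 19\right)}{109} = - \frac{4525555 \left(-39043 + 15048\right)}{109} = \left(- \frac{4525555}{109}\right) \left(-23995\right) = \frac{108590692225}{109}$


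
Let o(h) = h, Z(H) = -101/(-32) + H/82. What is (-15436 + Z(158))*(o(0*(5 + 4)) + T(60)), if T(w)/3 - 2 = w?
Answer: -1882818759/656 ≈ -2.8702e+6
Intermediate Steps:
T(w) = 6 + 3*w
Z(H) = 101/32 + H/82 (Z(H) = -101*(-1/32) + H*(1/82) = 101/32 + H/82)
(-15436 + Z(158))*(o(0*(5 + 4)) + T(60)) = (-15436 + (101/32 + (1/82)*158))*(0*(5 + 4) + (6 + 3*60)) = (-15436 + (101/32 + 79/41))*(0*9 + (6 + 180)) = (-15436 + 6669/1312)*(0 + 186) = -20245363/1312*186 = -1882818759/656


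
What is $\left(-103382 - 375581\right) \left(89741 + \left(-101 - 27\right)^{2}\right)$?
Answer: $-50829948375$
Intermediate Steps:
$\left(-103382 - 375581\right) \left(89741 + \left(-101 - 27\right)^{2}\right) = - 478963 \left(89741 + \left(-128\right)^{2}\right) = - 478963 \left(89741 + 16384\right) = \left(-478963\right) 106125 = -50829948375$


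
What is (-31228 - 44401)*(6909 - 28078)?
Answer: 1600990301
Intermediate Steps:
(-31228 - 44401)*(6909 - 28078) = -75629*(-21169) = 1600990301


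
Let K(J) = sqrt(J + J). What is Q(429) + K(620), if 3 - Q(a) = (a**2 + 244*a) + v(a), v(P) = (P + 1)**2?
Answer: -473614 + 2*sqrt(310) ≈ -4.7358e+5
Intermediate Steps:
K(J) = sqrt(2)*sqrt(J) (K(J) = sqrt(2*J) = sqrt(2)*sqrt(J))
v(P) = (1 + P)**2
Q(a) = 3 - a**2 - (1 + a)**2 - 244*a (Q(a) = 3 - ((a**2 + 244*a) + (1 + a)**2) = 3 - (a**2 + (1 + a)**2 + 244*a) = 3 + (-a**2 - (1 + a)**2 - 244*a) = 3 - a**2 - (1 + a)**2 - 244*a)
Q(429) + K(620) = (2 - 246*429 - 2*429**2) + sqrt(2)*sqrt(620) = (2 - 105534 - 2*184041) + sqrt(2)*(2*sqrt(155)) = (2 - 105534 - 368082) + 2*sqrt(310) = -473614 + 2*sqrt(310)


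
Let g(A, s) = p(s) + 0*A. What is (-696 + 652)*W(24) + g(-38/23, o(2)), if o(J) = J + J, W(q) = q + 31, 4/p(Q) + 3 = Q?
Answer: -2416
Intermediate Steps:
p(Q) = 4/(-3 + Q)
W(q) = 31 + q
o(J) = 2*J
g(A, s) = 4/(-3 + s) (g(A, s) = 4/(-3 + s) + 0*A = 4/(-3 + s) + 0 = 4/(-3 + s))
(-696 + 652)*W(24) + g(-38/23, o(2)) = (-696 + 652)*(31 + 24) + 4/(-3 + 2*2) = -44*55 + 4/(-3 + 4) = -2420 + 4/1 = -2420 + 4*1 = -2420 + 4 = -2416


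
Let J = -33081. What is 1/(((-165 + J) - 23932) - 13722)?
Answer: -1/70900 ≈ -1.4104e-5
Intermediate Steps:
1/(((-165 + J) - 23932) - 13722) = 1/(((-165 - 33081) - 23932) - 13722) = 1/((-33246 - 23932) - 13722) = 1/(-57178 - 13722) = 1/(-70900) = -1/70900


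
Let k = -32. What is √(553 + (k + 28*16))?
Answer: √969 ≈ 31.129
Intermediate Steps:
√(553 + (k + 28*16)) = √(553 + (-32 + 28*16)) = √(553 + (-32 + 448)) = √(553 + 416) = √969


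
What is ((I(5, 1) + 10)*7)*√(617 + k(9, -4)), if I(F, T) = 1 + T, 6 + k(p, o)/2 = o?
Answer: 84*√597 ≈ 2052.4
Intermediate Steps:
k(p, o) = -12 + 2*o
((I(5, 1) + 10)*7)*√(617 + k(9, -4)) = (((1 + 1) + 10)*7)*√(617 + (-12 + 2*(-4))) = ((2 + 10)*7)*√(617 + (-12 - 8)) = (12*7)*√(617 - 20) = 84*√597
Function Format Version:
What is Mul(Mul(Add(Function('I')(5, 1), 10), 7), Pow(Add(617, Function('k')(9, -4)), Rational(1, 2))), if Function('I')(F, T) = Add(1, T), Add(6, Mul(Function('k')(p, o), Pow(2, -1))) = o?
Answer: Mul(84, Pow(597, Rational(1, 2))) ≈ 2052.4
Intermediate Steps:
Function('k')(p, o) = Add(-12, Mul(2, o))
Mul(Mul(Add(Function('I')(5, 1), 10), 7), Pow(Add(617, Function('k')(9, -4)), Rational(1, 2))) = Mul(Mul(Add(Add(1, 1), 10), 7), Pow(Add(617, Add(-12, Mul(2, -4))), Rational(1, 2))) = Mul(Mul(Add(2, 10), 7), Pow(Add(617, Add(-12, -8)), Rational(1, 2))) = Mul(Mul(12, 7), Pow(Add(617, -20), Rational(1, 2))) = Mul(84, Pow(597, Rational(1, 2)))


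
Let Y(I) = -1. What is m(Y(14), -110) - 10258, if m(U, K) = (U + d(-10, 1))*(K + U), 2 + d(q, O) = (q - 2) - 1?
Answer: -8482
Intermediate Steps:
d(q, O) = -5 + q (d(q, O) = -2 + ((q - 2) - 1) = -2 + ((-2 + q) - 1) = -2 + (-3 + q) = -5 + q)
m(U, K) = (-15 + U)*(K + U) (m(U, K) = (U + (-5 - 10))*(K + U) = (U - 15)*(K + U) = (-15 + U)*(K + U))
m(Y(14), -110) - 10258 = ((-1)² - 15*(-110) - 15*(-1) - 110*(-1)) - 10258 = (1 + 1650 + 15 + 110) - 10258 = 1776 - 10258 = -8482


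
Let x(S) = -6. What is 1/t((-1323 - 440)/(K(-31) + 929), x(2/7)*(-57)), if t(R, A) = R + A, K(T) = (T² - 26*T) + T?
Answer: 65/22187 ≈ 0.0029296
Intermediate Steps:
K(T) = T² - 25*T
t(R, A) = A + R
1/t((-1323 - 440)/(K(-31) + 929), x(2/7)*(-57)) = 1/(-6*(-57) + (-1323 - 440)/(-31*(-25 - 31) + 929)) = 1/(342 - 1763/(-31*(-56) + 929)) = 1/(342 - 1763/(1736 + 929)) = 1/(342 - 1763/2665) = 1/(342 - 1763*1/2665) = 1/(342 - 43/65) = 1/(22187/65) = 65/22187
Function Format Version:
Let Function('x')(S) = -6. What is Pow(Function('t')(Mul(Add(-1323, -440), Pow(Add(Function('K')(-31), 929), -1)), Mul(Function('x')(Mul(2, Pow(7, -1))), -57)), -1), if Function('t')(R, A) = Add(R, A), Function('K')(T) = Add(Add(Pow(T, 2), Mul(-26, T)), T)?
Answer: Rational(65, 22187) ≈ 0.0029296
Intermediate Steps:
Function('K')(T) = Add(Pow(T, 2), Mul(-25, T))
Function('t')(R, A) = Add(A, R)
Pow(Function('t')(Mul(Add(-1323, -440), Pow(Add(Function('K')(-31), 929), -1)), Mul(Function('x')(Mul(2, Pow(7, -1))), -57)), -1) = Pow(Add(Mul(-6, -57), Mul(Add(-1323, -440), Pow(Add(Mul(-31, Add(-25, -31)), 929), -1))), -1) = Pow(Add(342, Mul(-1763, Pow(Add(Mul(-31, -56), 929), -1))), -1) = Pow(Add(342, Mul(-1763, Pow(Add(1736, 929), -1))), -1) = Pow(Add(342, Mul(-1763, Pow(2665, -1))), -1) = Pow(Add(342, Mul(-1763, Rational(1, 2665))), -1) = Pow(Add(342, Rational(-43, 65)), -1) = Pow(Rational(22187, 65), -1) = Rational(65, 22187)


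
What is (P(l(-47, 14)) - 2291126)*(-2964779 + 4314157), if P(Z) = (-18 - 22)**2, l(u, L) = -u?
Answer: -3089436014828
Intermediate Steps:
P(Z) = 1600 (P(Z) = (-40)**2 = 1600)
(P(l(-47, 14)) - 2291126)*(-2964779 + 4314157) = (1600 - 2291126)*(-2964779 + 4314157) = -2289526*1349378 = -3089436014828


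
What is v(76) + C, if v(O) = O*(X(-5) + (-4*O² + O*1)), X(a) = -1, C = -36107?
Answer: -1786311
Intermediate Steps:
v(O) = O*(-1 + O - 4*O²) (v(O) = O*(-1 + (-4*O² + O*1)) = O*(-1 + (-4*O² + O)) = O*(-1 + (O - 4*O²)) = O*(-1 + O - 4*O²))
v(76) + C = 76*(-1 + 76 - 4*76²) - 36107 = 76*(-1 + 76 - 4*5776) - 36107 = 76*(-1 + 76 - 23104) - 36107 = 76*(-23029) - 36107 = -1750204 - 36107 = -1786311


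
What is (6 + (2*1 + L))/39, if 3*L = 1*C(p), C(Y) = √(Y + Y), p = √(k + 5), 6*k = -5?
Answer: 8/39 + 2^(¼)*3^(¾)*√5/351 ≈ 0.22240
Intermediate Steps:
k = -⅚ (k = (⅙)*(-5) = -⅚ ≈ -0.83333)
p = 5*√6/6 (p = √(-⅚ + 5) = √(25/6) = 5*√6/6 ≈ 2.0412)
C(Y) = √2*√Y (C(Y) = √(2*Y) = √2*√Y)
L = 2^(¼)*3^(¾)*√5/9 (L = (1*(√2*√(5*√6/6)))/3 = (1*(√2*(6^(¾)*(6*√5)/36)))/3 = (1*(2^(¼)*3^(¾)*√5/3))/3 = (2^(¼)*3^(¾)*√5/3)/3 = 2^(¼)*3^(¾)*√5/9 ≈ 0.67350)
(6 + (2*1 + L))/39 = (6 + (2*1 + 2^(¼)*3^(¾)*√5/9))/39 = (6 + (2 + 2^(¼)*3^(¾)*√5/9))/39 = (8 + 2^(¼)*3^(¾)*√5/9)/39 = 8/39 + 2^(¼)*3^(¾)*√5/351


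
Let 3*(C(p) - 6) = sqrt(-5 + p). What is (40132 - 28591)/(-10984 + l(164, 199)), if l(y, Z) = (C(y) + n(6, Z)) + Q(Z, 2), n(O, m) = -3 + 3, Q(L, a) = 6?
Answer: -379883556/361154299 - 11541*sqrt(159)/361154299 ≈ -1.0523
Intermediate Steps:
n(O, m) = 0
C(p) = 6 + sqrt(-5 + p)/3
l(y, Z) = 12 + sqrt(-5 + y)/3 (l(y, Z) = ((6 + sqrt(-5 + y)/3) + 0) + 6 = (6 + sqrt(-5 + y)/3) + 6 = 12 + sqrt(-5 + y)/3)
(40132 - 28591)/(-10984 + l(164, 199)) = (40132 - 28591)/(-10984 + (12 + sqrt(-5 + 164)/3)) = 11541/(-10984 + (12 + sqrt(159)/3)) = 11541/(-10972 + sqrt(159)/3)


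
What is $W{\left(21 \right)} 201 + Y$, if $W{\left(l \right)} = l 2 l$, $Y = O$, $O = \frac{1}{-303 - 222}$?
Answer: $\frac{93073049}{525} \approx 1.7728 \cdot 10^{5}$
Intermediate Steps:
$O = - \frac{1}{525}$ ($O = \frac{1}{-525} = - \frac{1}{525} \approx -0.0019048$)
$Y = - \frac{1}{525} \approx -0.0019048$
$W{\left(l \right)} = 2 l^{2}$ ($W{\left(l \right)} = 2 l l = 2 l^{2}$)
$W{\left(21 \right)} 201 + Y = 2 \cdot 21^{2} \cdot 201 - \frac{1}{525} = 2 \cdot 441 \cdot 201 - \frac{1}{525} = 882 \cdot 201 - \frac{1}{525} = 177282 - \frac{1}{525} = \frac{93073049}{525}$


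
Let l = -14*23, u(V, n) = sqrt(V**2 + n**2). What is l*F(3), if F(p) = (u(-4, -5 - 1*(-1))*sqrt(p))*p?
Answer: -3864*sqrt(6) ≈ -9464.8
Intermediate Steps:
l = -322
F(p) = 4*sqrt(2)*p**(3/2) (F(p) = (sqrt((-4)**2 + (-5 - 1*(-1))**2)*sqrt(p))*p = (sqrt(16 + (-5 + 1)**2)*sqrt(p))*p = (sqrt(16 + (-4)**2)*sqrt(p))*p = (sqrt(16 + 16)*sqrt(p))*p = (sqrt(32)*sqrt(p))*p = ((4*sqrt(2))*sqrt(p))*p = (4*sqrt(2)*sqrt(p))*p = 4*sqrt(2)*p**(3/2))
l*F(3) = -1288*sqrt(2)*3**(3/2) = -1288*sqrt(2)*3*sqrt(3) = -3864*sqrt(6)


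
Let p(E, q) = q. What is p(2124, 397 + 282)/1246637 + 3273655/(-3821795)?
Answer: -116527555698/136125458669 ≈ -0.85603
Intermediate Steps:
p(2124, 397 + 282)/1246637 + 3273655/(-3821795) = (397 + 282)/1246637 + 3273655/(-3821795) = 679*(1/1246637) + 3273655*(-1/3821795) = 97/178091 - 654731/764359 = -116527555698/136125458669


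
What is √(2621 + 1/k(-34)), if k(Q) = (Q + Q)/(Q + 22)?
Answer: 4*√47345/17 ≈ 51.197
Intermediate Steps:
k(Q) = 2*Q/(22 + Q) (k(Q) = (2*Q)/(22 + Q) = 2*Q/(22 + Q))
√(2621 + 1/k(-34)) = √(2621 + 1/(2*(-34)/(22 - 34))) = √(2621 + 1/(2*(-34)/(-12))) = √(2621 + 1/(2*(-34)*(-1/12))) = √(2621 + 1/(17/3)) = √(2621 + 3/17) = √(44560/17) = 4*√47345/17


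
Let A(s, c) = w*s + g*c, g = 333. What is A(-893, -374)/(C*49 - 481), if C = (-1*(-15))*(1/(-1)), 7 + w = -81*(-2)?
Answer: 262957/1216 ≈ 216.25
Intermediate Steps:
w = 155 (w = -7 - 81*(-2) = -7 + 162 = 155)
A(s, c) = 155*s + 333*c
C = -15 (C = 15*(1*(-1)) = 15*(-1) = -15)
A(-893, -374)/(C*49 - 481) = (155*(-893) + 333*(-374))/(-15*49 - 481) = (-138415 - 124542)/(-735 - 481) = -262957/(-1216) = -262957*(-1/1216) = 262957/1216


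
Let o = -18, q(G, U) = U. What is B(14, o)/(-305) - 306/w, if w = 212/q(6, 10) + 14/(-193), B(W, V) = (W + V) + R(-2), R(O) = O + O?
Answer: -14983391/1036390 ≈ -14.457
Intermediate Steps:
R(O) = 2*O
B(W, V) = -4 + V + W (B(W, V) = (W + V) + 2*(-2) = (V + W) - 4 = -4 + V + W)
w = 20388/965 (w = 212/10 + 14/(-193) = 212*(1/10) + 14*(-1/193) = 106/5 - 14/193 = 20388/965 ≈ 21.127)
B(14, o)/(-305) - 306/w = (-4 - 18 + 14)/(-305) - 306/20388/965 = -8*(-1/305) - 306*965/20388 = 8/305 - 49215/3398 = -14983391/1036390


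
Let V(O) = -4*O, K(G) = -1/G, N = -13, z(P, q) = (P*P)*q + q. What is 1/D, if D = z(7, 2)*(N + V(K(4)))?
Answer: -1/1200 ≈ -0.00083333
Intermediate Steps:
z(P, q) = q + q*P² (z(P, q) = P²*q + q = q*P² + q = q + q*P²)
D = -1200 (D = (2*(1 + 7²))*(-13 - (-4)/4) = (2*(1 + 49))*(-13 - (-4)/4) = (2*50)*(-13 - 4*(-¼)) = 100*(-13 + 1) = 100*(-12) = -1200)
1/D = 1/(-1200) = -1/1200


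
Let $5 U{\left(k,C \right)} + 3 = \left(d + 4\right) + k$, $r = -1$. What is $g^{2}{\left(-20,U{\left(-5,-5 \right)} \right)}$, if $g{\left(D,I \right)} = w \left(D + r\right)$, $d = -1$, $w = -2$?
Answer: $1764$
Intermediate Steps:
$U{\left(k,C \right)} = \frac{k}{5}$ ($U{\left(k,C \right)} = - \frac{3}{5} + \frac{\left(-1 + 4\right) + k}{5} = - \frac{3}{5} + \frac{3 + k}{5} = - \frac{3}{5} + \left(\frac{3}{5} + \frac{k}{5}\right) = \frac{k}{5}$)
$g{\left(D,I \right)} = 2 - 2 D$ ($g{\left(D,I \right)} = - 2 \left(D - 1\right) = - 2 \left(-1 + D\right) = 2 - 2 D$)
$g^{2}{\left(-20,U{\left(-5,-5 \right)} \right)} = \left(2 - -40\right)^{2} = \left(2 + 40\right)^{2} = 42^{2} = 1764$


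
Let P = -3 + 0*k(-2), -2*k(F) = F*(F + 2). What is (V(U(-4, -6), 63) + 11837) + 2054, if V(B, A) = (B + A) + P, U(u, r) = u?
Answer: 13947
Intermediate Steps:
k(F) = -F*(2 + F)/2 (k(F) = -F*(F + 2)/2 = -F*(2 + F)/2)
P = -3 (P = -3 + 0*(-½*(-2)*(2 - 2)) = -3 + 0*(-½*(-2)*0) = -3 + 0*0 = -3 + 0 = -3)
V(B, A) = -3 + A + B (V(B, A) = (B + A) - 3 = (A + B) - 3 = -3 + A + B)
(V(U(-4, -6), 63) + 11837) + 2054 = ((-3 + 63 - 4) + 11837) + 2054 = (56 + 11837) + 2054 = 11893 + 2054 = 13947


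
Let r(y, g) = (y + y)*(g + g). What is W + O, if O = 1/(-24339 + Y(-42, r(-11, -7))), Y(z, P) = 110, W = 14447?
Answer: 350036362/24229 ≈ 14447.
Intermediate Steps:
r(y, g) = 4*g*y (r(y, g) = (2*y)*(2*g) = 4*g*y)
O = -1/24229 (O = 1/(-24339 + 110) = 1/(-24229) = -1/24229 ≈ -4.1273e-5)
W + O = 14447 - 1/24229 = 350036362/24229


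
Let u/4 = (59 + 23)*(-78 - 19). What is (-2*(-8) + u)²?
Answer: 1011240000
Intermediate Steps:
u = -31816 (u = 4*((59 + 23)*(-78 - 19)) = 4*(82*(-97)) = 4*(-7954) = -31816)
(-2*(-8) + u)² = (-2*(-8) - 31816)² = (16 - 31816)² = (-31800)² = 1011240000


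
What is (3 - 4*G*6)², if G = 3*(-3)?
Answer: 47961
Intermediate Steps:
G = -9
(3 - 4*G*6)² = (3 - 4*(-9)*6)² = (3 + 36*6)² = (3 + 216)² = 219² = 47961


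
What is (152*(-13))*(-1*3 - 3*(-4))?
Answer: -17784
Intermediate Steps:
(152*(-13))*(-1*3 - 3*(-4)) = -1976*(-3 + 12) = -1976*9 = -17784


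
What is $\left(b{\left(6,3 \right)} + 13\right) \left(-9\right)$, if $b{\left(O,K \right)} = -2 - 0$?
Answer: $-99$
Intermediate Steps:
$b{\left(O,K \right)} = -2$ ($b{\left(O,K \right)} = -2 + 0 = -2$)
$\left(b{\left(6,3 \right)} + 13\right) \left(-9\right) = \left(-2 + 13\right) \left(-9\right) = 11 \left(-9\right) = -99$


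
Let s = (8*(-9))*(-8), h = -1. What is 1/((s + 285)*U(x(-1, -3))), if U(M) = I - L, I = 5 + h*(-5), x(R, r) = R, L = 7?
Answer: 1/2583 ≈ 0.00038715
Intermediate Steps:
s = 576 (s = -72*(-8) = 576)
I = 10 (I = 5 - 1*(-5) = 5 + 5 = 10)
U(M) = 3 (U(M) = 10 - 1*7 = 10 - 7 = 3)
1/((s + 285)*U(x(-1, -3))) = 1/((576 + 285)*3) = (⅓)/861 = (1/861)*(⅓) = 1/2583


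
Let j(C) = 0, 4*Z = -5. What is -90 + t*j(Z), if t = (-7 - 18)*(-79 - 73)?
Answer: -90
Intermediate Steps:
Z = -5/4 (Z = (1/4)*(-5) = -5/4 ≈ -1.2500)
t = 3800 (t = -25*(-152) = 3800)
-90 + t*j(Z) = -90 + 3800*0 = -90 + 0 = -90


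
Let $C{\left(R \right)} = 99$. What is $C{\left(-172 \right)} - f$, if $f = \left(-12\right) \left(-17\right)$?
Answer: $-105$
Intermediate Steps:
$f = 204$
$C{\left(-172 \right)} - f = 99 - 204 = -105$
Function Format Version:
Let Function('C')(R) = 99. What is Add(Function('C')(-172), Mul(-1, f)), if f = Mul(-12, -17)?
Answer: -105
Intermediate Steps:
f = 204
Add(Function('C')(-172), Mul(-1, f)) = Add(99, Mul(-1, 204)) = Add(99, -204) = -105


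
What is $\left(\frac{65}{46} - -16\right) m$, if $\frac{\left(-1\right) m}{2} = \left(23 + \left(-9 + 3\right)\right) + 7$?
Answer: $- \frac{19224}{23} \approx -835.83$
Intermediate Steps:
$m = -48$ ($m = - 2 \left(\left(23 + \left(-9 + 3\right)\right) + 7\right) = - 2 \left(\left(23 - 6\right) + 7\right) = - 2 \left(17 + 7\right) = \left(-2\right) 24 = -48$)
$\left(\frac{65}{46} - -16\right) m = \left(\frac{65}{46} - -16\right) \left(-48\right) = \left(65 \cdot \frac{1}{46} + 16\right) \left(-48\right) = \left(\frac{65}{46} + 16\right) \left(-48\right) = \frac{801}{46} \left(-48\right) = - \frac{19224}{23}$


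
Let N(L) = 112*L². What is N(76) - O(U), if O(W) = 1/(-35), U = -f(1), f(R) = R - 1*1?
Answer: 22641921/35 ≈ 6.4691e+5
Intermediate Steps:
f(R) = -1 + R (f(R) = R - 1 = -1 + R)
U = 0 (U = -(-1 + 1) = -1*0 = 0)
O(W) = -1/35
N(76) - O(U) = 112*76² - 1*(-1/35) = 112*5776 + 1/35 = 646912 + 1/35 = 22641921/35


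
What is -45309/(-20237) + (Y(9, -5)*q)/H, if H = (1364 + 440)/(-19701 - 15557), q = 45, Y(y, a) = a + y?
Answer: -32087792211/9126887 ≈ -3515.7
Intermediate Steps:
H = -902/17629 (H = 1804/(-35258) = 1804*(-1/35258) = -902/17629 ≈ -0.051166)
-45309/(-20237) + (Y(9, -5)*q)/H = -45309/(-20237) + ((-5 + 9)*45)/(-902/17629) = -45309*(-1/20237) + (4*45)*(-17629/902) = 45309/20237 + 180*(-17629/902) = 45309/20237 - 1586610/451 = -32087792211/9126887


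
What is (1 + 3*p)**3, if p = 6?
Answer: 6859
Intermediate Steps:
(1 + 3*p)**3 = (1 + 3*6)**3 = (1 + 18)**3 = 19**3 = 6859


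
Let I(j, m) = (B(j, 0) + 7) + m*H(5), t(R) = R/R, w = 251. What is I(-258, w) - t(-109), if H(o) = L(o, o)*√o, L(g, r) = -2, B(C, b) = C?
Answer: -252 - 502*√5 ≈ -1374.5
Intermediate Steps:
t(R) = 1
H(o) = -2*√o
I(j, m) = 7 + j - 2*m*√5 (I(j, m) = (j + 7) + m*(-2*√5) = (7 + j) - 2*m*√5 = 7 + j - 2*m*√5)
I(-258, w) - t(-109) = (7 - 258 - 2*251*√5) - 1*1 = (7 - 258 - 502*√5) - 1 = (-251 - 502*√5) - 1 = -252 - 502*√5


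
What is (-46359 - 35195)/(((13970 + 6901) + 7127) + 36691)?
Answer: -81554/64689 ≈ -1.2607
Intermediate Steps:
(-46359 - 35195)/(((13970 + 6901) + 7127) + 36691) = -81554/((20871 + 7127) + 36691) = -81554/(27998 + 36691) = -81554/64689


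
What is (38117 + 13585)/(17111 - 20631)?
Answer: -25851/1760 ≈ -14.688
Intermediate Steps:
(38117 + 13585)/(17111 - 20631) = 51702/(-3520) = 51702*(-1/3520) = -25851/1760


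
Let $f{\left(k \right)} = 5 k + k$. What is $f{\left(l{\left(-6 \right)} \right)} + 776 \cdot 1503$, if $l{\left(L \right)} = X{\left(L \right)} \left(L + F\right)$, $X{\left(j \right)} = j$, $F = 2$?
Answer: $1166472$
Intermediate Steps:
$l{\left(L \right)} = L \left(2 + L\right)$ ($l{\left(L \right)} = L \left(L + 2\right) = L \left(2 + L\right)$)
$f{\left(k \right)} = 6 k$
$f{\left(l{\left(-6 \right)} \right)} + 776 \cdot 1503 = 6 \left(- 6 \left(2 - 6\right)\right) + 776 \cdot 1503 = 6 \left(\left(-6\right) \left(-4\right)\right) + 1166328 = 6 \cdot 24 + 1166328 = 144 + 1166328 = 1166472$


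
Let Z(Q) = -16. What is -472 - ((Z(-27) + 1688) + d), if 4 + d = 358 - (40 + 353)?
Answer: -2105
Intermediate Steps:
d = -39 (d = -4 + (358 - (40 + 353)) = -4 + (358 - 1*393) = -4 + (358 - 393) = -4 - 35 = -39)
-472 - ((Z(-27) + 1688) + d) = -472 - ((-16 + 1688) - 39) = -472 - (1672 - 39) = -472 - 1*1633 = -472 - 1633 = -2105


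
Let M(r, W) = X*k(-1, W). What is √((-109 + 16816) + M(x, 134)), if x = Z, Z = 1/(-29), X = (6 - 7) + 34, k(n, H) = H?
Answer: √21129 ≈ 145.36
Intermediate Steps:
X = 33 (X = -1 + 34 = 33)
Z = -1/29 ≈ -0.034483
x = -1/29 ≈ -0.034483
M(r, W) = 33*W
√((-109 + 16816) + M(x, 134)) = √((-109 + 16816) + 33*134) = √(16707 + 4422) = √21129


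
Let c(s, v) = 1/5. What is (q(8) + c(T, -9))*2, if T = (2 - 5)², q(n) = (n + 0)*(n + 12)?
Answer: 1602/5 ≈ 320.40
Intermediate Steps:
q(n) = n*(12 + n)
T = 9 (T = (-3)² = 9)
c(s, v) = ⅕
(q(8) + c(T, -9))*2 = (8*(12 + 8) + ⅕)*2 = (8*20 + ⅕)*2 = (160 + ⅕)*2 = (801/5)*2 = 1602/5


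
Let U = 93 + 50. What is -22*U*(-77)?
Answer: 242242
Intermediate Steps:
U = 143
-22*U*(-77) = -22*143*(-77) = -3146*(-77) = 242242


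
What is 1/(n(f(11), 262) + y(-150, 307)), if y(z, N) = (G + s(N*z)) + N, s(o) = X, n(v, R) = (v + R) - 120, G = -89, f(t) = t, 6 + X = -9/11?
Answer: 11/4006 ≈ 0.0027459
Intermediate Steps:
X = -75/11 (X = -6 - 9/11 = -75/11 ≈ -6.8182)
n(v, R) = -120 + R + v (n(v, R) = (R + v) - 120 = -120 + R + v)
s(o) = -75/11
y(z, N) = -1054/11 + N (y(z, N) = (-89 - 75/11) + N = -1054/11 + N)
1/(n(f(11), 262) + y(-150, 307)) = 1/((-120 + 262 + 11) + (-1054/11 + 307)) = 1/(153 + 2323/11) = 1/(4006/11) = 11/4006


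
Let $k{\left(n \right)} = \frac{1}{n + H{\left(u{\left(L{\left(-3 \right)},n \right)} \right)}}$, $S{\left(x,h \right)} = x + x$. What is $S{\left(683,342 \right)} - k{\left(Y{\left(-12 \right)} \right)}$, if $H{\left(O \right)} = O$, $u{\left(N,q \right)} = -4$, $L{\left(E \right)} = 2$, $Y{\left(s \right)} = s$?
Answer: $\frac{21857}{16} \approx 1366.1$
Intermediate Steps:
$S{\left(x,h \right)} = 2 x$
$k{\left(n \right)} = \frac{1}{-4 + n}$ ($k{\left(n \right)} = \frac{1}{n - 4} = \frac{1}{-4 + n}$)
$S{\left(683,342 \right)} - k{\left(Y{\left(-12 \right)} \right)} = 2 \cdot 683 - \frac{1}{-4 - 12} = 1366 - \frac{1}{-16} = 1366 - - \frac{1}{16} = 1366 + \frac{1}{16} = \frac{21857}{16}$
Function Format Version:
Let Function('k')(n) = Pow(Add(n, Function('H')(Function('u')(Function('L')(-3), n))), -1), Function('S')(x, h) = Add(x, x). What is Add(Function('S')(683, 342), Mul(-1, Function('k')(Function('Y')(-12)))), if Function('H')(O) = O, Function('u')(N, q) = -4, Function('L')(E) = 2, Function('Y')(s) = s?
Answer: Rational(21857, 16) ≈ 1366.1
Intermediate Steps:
Function('S')(x, h) = Mul(2, x)
Function('k')(n) = Pow(Add(-4, n), -1) (Function('k')(n) = Pow(Add(n, -4), -1) = Pow(Add(-4, n), -1))
Add(Function('S')(683, 342), Mul(-1, Function('k')(Function('Y')(-12)))) = Add(Mul(2, 683), Mul(-1, Pow(Add(-4, -12), -1))) = Add(1366, Mul(-1, Pow(-16, -1))) = Add(1366, Mul(-1, Rational(-1, 16))) = Add(1366, Rational(1, 16)) = Rational(21857, 16)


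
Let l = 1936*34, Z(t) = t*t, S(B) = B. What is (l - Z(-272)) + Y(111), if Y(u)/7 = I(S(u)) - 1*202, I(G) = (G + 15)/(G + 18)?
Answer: -411388/43 ≈ -9567.2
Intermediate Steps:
Z(t) = t²
I(G) = (15 + G)/(18 + G)
Y(u) = -1414 + 7*(15 + u)/(18 + u) (Y(u) = 7*((15 + u)/(18 + u) - 1*202) = 7*((15 + u)/(18 + u) - 202) = 7*(-202 + (15 + u)/(18 + u)) = -1414 + 7*(15 + u)/(18 + u))
l = 65824
(l - Z(-272)) + Y(111) = (65824 - 1*(-272)²) + 21*(-1207 - 67*111)/(18 + 111) = (65824 - 1*73984) + 21*(-1207 - 7437)/129 = (65824 - 73984) + 21*(1/129)*(-8644) = -8160 - 60508/43 = -411388/43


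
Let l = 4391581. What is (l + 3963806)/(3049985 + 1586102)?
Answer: 8355387/4636087 ≈ 1.8022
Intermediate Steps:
(l + 3963806)/(3049985 + 1586102) = (4391581 + 3963806)/(3049985 + 1586102) = 8355387/4636087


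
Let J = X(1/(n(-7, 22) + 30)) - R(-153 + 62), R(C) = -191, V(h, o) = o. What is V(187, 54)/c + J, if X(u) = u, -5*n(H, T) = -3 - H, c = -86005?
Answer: 2398757571/12556730 ≈ 191.03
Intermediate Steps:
n(H, T) = ⅗ + H/5 (n(H, T) = -(-3 - H)/5 = ⅗ + H/5)
J = 27891/146 (J = 1/((⅗ + (⅕)*(-7)) + 30) - 1*(-191) = 1/((⅗ - 7/5) + 30) + 191 = 1/(-⅘ + 30) + 191 = 1/(146/5) + 191 = 5/146 + 191 = 27891/146 ≈ 191.03)
V(187, 54)/c + J = 54/(-86005) + 27891/146 = 54*(-1/86005) + 27891/146 = -54/86005 + 27891/146 = 2398757571/12556730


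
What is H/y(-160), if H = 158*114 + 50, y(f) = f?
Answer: -9031/80 ≈ -112.89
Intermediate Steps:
H = 18062 (H = 18012 + 50 = 18062)
H/y(-160) = 18062/(-160) = 18062*(-1/160) = -9031/80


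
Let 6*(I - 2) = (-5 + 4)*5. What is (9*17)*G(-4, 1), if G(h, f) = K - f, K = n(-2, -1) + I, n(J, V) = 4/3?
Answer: 459/2 ≈ 229.50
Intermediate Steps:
n(J, V) = 4/3 (n(J, V) = 4*(1/3) = 4/3)
I = 7/6 (I = 2 + ((-5 + 4)*5)/6 = 2 + (-1*5)/6 = 2 + (1/6)*(-5) = 2 - 5/6 = 7/6 ≈ 1.1667)
K = 5/2 (K = 4/3 + 7/6 = 5/2 ≈ 2.5000)
G(h, f) = 5/2 - f
(9*17)*G(-4, 1) = (9*17)*(5/2 - 1*1) = 153*(5/2 - 1) = 153*(3/2) = 459/2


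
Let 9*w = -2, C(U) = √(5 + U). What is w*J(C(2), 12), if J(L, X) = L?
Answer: -2*√7/9 ≈ -0.58794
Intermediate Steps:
w = -2/9 (w = (⅑)*(-2) = -2/9 ≈ -0.22222)
w*J(C(2), 12) = -2*√(5 + 2)/9 = -2*√7/9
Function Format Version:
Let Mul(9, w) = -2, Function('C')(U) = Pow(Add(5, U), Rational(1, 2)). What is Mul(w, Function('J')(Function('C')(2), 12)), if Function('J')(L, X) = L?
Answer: Mul(Rational(-2, 9), Pow(7, Rational(1, 2))) ≈ -0.58794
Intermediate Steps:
w = Rational(-2, 9) (w = Mul(Rational(1, 9), -2) = Rational(-2, 9) ≈ -0.22222)
Mul(w, Function('J')(Function('C')(2), 12)) = Mul(Rational(-2, 9), Pow(Add(5, 2), Rational(1, 2))) = Mul(Rational(-2, 9), Pow(7, Rational(1, 2)))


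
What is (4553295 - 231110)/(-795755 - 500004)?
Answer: -4322185/1295759 ≈ -3.3356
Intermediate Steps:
(4553295 - 231110)/(-795755 - 500004) = 4322185/(-1295759) = 4322185*(-1/1295759) = -4322185/1295759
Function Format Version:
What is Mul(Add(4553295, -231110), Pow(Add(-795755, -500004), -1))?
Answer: Rational(-4322185, 1295759) ≈ -3.3356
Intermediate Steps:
Mul(Add(4553295, -231110), Pow(Add(-795755, -500004), -1)) = Mul(4322185, Pow(-1295759, -1)) = Mul(4322185, Rational(-1, 1295759)) = Rational(-4322185, 1295759)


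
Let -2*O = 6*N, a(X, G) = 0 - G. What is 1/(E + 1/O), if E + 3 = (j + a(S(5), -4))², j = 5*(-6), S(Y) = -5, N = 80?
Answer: 240/161519 ≈ 0.0014859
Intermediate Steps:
a(X, G) = -G
j = -30
O = -240 (O = -3*80 = -½*480 = -240)
E = 673 (E = -3 + (-30 - 1*(-4))² = -3 + (-30 + 4)² = -3 + (-26)² = -3 + 676 = 673)
1/(E + 1/O) = 1/(673 + 1/(-240)) = 1/(673 - 1/240) = 1/(161519/240) = 240/161519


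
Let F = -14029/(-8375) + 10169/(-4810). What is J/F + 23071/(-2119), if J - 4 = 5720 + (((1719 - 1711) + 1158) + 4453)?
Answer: -64577391608439/2498426021 ≈ -25847.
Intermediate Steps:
J = 11343 (J = 4 + (5720 + (((1719 - 1711) + 1158) + 4453)) = 4 + (5720 + ((8 + 1158) + 4453)) = 4 + (5720 + (1166 + 4453)) = 4 + (5720 + 5619) = 4 + 11339 = 11343)
F = -3537177/8056750 (F = -14029*(-1/8375) + 10169*(-1/4810) = 14029/8375 - 10169/4810 = -3537177/8056750 ≈ -0.43903)
J/F + 23071/(-2119) = 11343/(-3537177/8056750) + 23071/(-2119) = 11343*(-8056750/3537177) + 23071*(-1/2119) = -30462571750/1179059 - 23071/2119 = -64577391608439/2498426021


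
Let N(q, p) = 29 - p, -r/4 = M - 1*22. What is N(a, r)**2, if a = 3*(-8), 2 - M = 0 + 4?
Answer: 4489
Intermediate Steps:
M = -2 (M = 2 - (0 + 4) = 2 - 1*4 = 2 - 4 = -2)
r = 96 (r = -4*(-2 - 1*22) = -4*(-2 - 22) = -4*(-24) = 96)
a = -24
N(a, r)**2 = (29 - 1*96)**2 = (29 - 96)**2 = (-67)**2 = 4489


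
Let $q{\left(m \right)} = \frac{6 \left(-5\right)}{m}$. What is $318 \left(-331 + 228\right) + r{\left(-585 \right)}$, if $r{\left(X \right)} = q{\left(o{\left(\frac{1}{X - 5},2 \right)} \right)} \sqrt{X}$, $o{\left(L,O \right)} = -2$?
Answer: $-32754 + 45 i \sqrt{65} \approx -32754.0 + 362.8 i$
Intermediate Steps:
$q{\left(m \right)} = - \frac{30}{m}$
$r{\left(X \right)} = 15 \sqrt{X}$ ($r{\left(X \right)} = - \frac{30}{-2} \sqrt{X} = \left(-30\right) \left(- \frac{1}{2}\right) \sqrt{X} = 15 \sqrt{X}$)
$318 \left(-331 + 228\right) + r{\left(-585 \right)} = 318 \left(-331 + 228\right) + 15 \sqrt{-585} = 318 \left(-103\right) + 15 \cdot 3 i \sqrt{65} = -32754 + 45 i \sqrt{65}$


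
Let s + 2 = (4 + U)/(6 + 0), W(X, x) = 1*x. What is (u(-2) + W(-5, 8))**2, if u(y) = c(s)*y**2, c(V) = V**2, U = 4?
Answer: 7744/81 ≈ 95.605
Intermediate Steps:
W(X, x) = x
s = -2/3 (s = -2 + (4 + 4)/(6 + 0) = -2 + 8/6 = -2 + 8*(1/6) = -2 + 4/3 = -2/3 ≈ -0.66667)
u(y) = 4*y**2/9 (u(y) = (-2/3)**2*y**2 = 4*y**2/9)
(u(-2) + W(-5, 8))**2 = ((4/9)*(-2)**2 + 8)**2 = ((4/9)*4 + 8)**2 = (16/9 + 8)**2 = (88/9)**2 = 7744/81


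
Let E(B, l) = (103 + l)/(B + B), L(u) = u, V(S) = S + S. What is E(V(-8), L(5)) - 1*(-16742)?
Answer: 133909/8 ≈ 16739.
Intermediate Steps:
V(S) = 2*S
E(B, l) = (103 + l)/(2*B) (E(B, l) = (103 + l)/((2*B)) = (103 + l)*(1/(2*B)) = (103 + l)/(2*B))
E(V(-8), L(5)) - 1*(-16742) = (103 + 5)/(2*((2*(-8)))) - 1*(-16742) = (½)*108/(-16) + 16742 = (½)*(-1/16)*108 + 16742 = -27/8 + 16742 = 133909/8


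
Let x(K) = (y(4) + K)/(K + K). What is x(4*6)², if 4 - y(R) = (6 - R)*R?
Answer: 25/144 ≈ 0.17361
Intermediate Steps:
y(R) = 4 - R*(6 - R) (y(R) = 4 - (6 - R)*R = 4 - R*(6 - R))
x(K) = (-4 + K)/(2*K) (x(K) = ((4 + 4² - 6*4) + K)/(K + K) = ((4 + 16 - 24) + K)/((2*K)) = (-4 + K)*(1/(2*K)) = (-4 + K)/(2*K))
x(4*6)² = ((-4 + 4*6)/(2*((4*6))))² = ((½)*(-4 + 24)/24)² = ((½)*(1/24)*20)² = (5/12)² = 25/144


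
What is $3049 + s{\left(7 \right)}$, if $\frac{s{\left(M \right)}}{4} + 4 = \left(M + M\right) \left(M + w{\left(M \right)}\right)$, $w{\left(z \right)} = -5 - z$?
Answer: $2753$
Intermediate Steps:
$s{\left(M \right)} = -16 - 40 M$ ($s{\left(M \right)} = -16 + 4 \left(M + M\right) \left(M - \left(5 + M\right)\right) = -16 + 4 \cdot 2 M \left(-5\right) = -16 + 4 \left(- 10 M\right) = -16 - 40 M$)
$3049 + s{\left(7 \right)} = 3049 - 296 = 2753$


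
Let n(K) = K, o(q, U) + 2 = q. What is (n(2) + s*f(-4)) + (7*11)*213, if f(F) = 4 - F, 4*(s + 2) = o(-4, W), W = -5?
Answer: 16375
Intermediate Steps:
o(q, U) = -2 + q
s = -7/2 (s = -2 + (-2 - 4)/4 = -2 + (1/4)*(-6) = -2 - 3/2 = -7/2 ≈ -3.5000)
(n(2) + s*f(-4)) + (7*11)*213 = (2 - 7*(4 - 1*(-4))/2) + (7*11)*213 = (2 - 7*(4 + 4)/2) + 77*213 = (2 - 7/2*8) + 16401 = (2 - 28) + 16401 = -26 + 16401 = 16375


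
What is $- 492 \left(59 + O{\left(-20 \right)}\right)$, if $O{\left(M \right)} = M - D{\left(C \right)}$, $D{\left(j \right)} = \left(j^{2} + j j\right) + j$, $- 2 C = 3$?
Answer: $-17712$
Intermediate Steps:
$C = - \frac{3}{2}$ ($C = \left(- \frac{1}{2}\right) 3 = - \frac{3}{2} \approx -1.5$)
$D{\left(j \right)} = j + 2 j^{2}$ ($D{\left(j \right)} = \left(j^{2} + j^{2}\right) + j = 2 j^{2} + j = j + 2 j^{2}$)
$O{\left(M \right)} = -3 + M$ ($O{\left(M \right)} = M - - \frac{3 \left(1 + 2 \left(- \frac{3}{2}\right)\right)}{2} = M - - \frac{3 \left(1 - 3\right)}{2} = M - \left(- \frac{3}{2}\right) \left(-2\right) = M - 3 = -3 + M$)
$- 492 \left(59 + O{\left(-20 \right)}\right) = - 492 \left(59 - 23\right) = \left(-492\right) 36 = -17712$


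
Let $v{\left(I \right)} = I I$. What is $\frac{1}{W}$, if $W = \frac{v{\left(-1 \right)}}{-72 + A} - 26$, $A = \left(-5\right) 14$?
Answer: $- \frac{142}{3693} \approx -0.038451$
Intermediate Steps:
$v{\left(I \right)} = I^{2}$
$A = -70$
$W = - \frac{3693}{142}$ ($W = \frac{\left(-1\right)^{2}}{-72 - 70} - 26 = \frac{1}{-142} \cdot 1 - 26 = \left(- \frac{1}{142}\right) 1 - 26 = - \frac{1}{142} - 26 = - \frac{3693}{142} \approx -26.007$)
$\frac{1}{W} = \frac{1}{- \frac{3693}{142}} = - \frac{142}{3693}$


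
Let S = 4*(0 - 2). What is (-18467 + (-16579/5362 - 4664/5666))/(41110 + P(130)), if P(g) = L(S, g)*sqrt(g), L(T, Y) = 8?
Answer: -1153477886579503/2567238397118388 + 280583285473*sqrt(130)/3209047996397985 ≈ -0.44831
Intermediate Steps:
S = -8 (S = 4*(-2) = -8)
P(g) = 8*sqrt(g)
(-18467 + (-16579/5362 - 4664/5666))/(41110 + P(130)) = (-18467 + (-16579/5362 - 4664/5666))/(41110 + 8*sqrt(130)) = (-18467 + (-16579*1/5362 - 4664*1/5666))/(41110 + 8*sqrt(130)) = (-18467 + (-16579/5362 - 2332/2833))/(41110 + 8*sqrt(130)) = (-18467 - 59472491/15190546)/(41110 + 8*sqrt(130)) = -280583285473/(15190546*(41110 + 8*sqrt(130)))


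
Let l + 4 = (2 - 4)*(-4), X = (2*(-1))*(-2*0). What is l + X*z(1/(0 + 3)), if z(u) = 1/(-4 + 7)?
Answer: 4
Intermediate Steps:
X = 0 (X = -2*0 = 0)
z(u) = ⅓ (z(u) = 1/3 = ⅓)
l = 4 (l = -4 + (2 - 4)*(-4) = -4 - 2*(-4) = -4 + 8 = 4)
l + X*z(1/(0 + 3)) = 4 + 0*(⅓) = 4 + 0 = 4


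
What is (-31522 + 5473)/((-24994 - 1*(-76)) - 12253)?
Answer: 26049/37171 ≈ 0.70079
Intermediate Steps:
(-31522 + 5473)/((-24994 - 1*(-76)) - 12253) = -26049/((-24994 + 76) - 12253) = -26049/(-24918 - 12253) = -26049/(-37171) = -26049*(-1/37171) = 26049/37171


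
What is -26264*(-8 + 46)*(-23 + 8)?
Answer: 14970480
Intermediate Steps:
-26264*(-8 + 46)*(-23 + 8) = -998032*(-15) = -26264*(-570) = 14970480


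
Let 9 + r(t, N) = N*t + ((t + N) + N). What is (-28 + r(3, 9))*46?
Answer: 506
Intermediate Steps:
r(t, N) = -9 + t + 2*N + N*t (r(t, N) = -9 + (N*t + ((t + N) + N)) = -9 + (N*t + ((N + t) + N)) = -9 + (N*t + (t + 2*N)) = -9 + (t + 2*N + N*t) = -9 + t + 2*N + N*t)
(-28 + r(3, 9))*46 = (-28 + (-9 + 3 + 2*9 + 9*3))*46 = (-28 + (-9 + 3 + 18 + 27))*46 = (-28 + 39)*46 = 11*46 = 506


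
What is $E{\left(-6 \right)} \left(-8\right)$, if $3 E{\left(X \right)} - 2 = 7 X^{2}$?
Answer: $- \frac{2032}{3} \approx -677.33$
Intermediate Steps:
$E{\left(X \right)} = \frac{2}{3} + \frac{7 X^{2}}{3}$
$E{\left(-6 \right)} \left(-8\right) = \left(\frac{2}{3} + \frac{7 \left(-6\right)^{2}}{3}\right) \left(-8\right) = \left(\frac{2}{3} + \frac{7}{3} \cdot 36\right) \left(-8\right) = \left(\frac{2}{3} + 84\right) \left(-8\right) = \frac{254}{3} \left(-8\right) = - \frac{2032}{3}$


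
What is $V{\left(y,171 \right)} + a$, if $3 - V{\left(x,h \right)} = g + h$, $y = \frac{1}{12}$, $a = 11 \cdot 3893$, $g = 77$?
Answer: $42578$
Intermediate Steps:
$a = 42823$
$y = \frac{1}{12} \approx 0.083333$
$V{\left(x,h \right)} = -74 - h$ ($V{\left(x,h \right)} = 3 - \left(77 + h\right) = -74 - h$)
$V{\left(y,171 \right)} + a = \left(-74 - 171\right) + 42823 = -245 + 42823 = 42578$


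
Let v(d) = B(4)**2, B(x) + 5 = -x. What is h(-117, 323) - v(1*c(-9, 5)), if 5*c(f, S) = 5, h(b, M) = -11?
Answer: -92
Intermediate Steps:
B(x) = -5 - x
c(f, S) = 1 (c(f, S) = (1/5)*5 = 1)
v(d) = 81 (v(d) = (-5 - 1*4)**2 = (-5 - 4)**2 = (-9)**2 = 81)
h(-117, 323) - v(1*c(-9, 5)) = -11 - 1*81 = -11 - 81 = -92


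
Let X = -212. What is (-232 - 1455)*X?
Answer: 357644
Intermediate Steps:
(-232 - 1455)*X = (-232 - 1455)*(-212) = -1687*(-212) = 357644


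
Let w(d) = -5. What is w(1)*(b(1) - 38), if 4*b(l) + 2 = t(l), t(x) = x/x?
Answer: 765/4 ≈ 191.25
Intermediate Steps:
t(x) = 1
b(l) = -¼ (b(l) = -½ + (¼)*1 = -½ + ¼ = -¼)
w(1)*(b(1) - 38) = -5*(-¼ - 38) = -5*(-153/4) = 765/4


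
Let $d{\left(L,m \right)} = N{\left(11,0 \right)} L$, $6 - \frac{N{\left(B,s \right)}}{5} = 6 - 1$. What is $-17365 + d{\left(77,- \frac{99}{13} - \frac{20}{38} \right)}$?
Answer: $-16980$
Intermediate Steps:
$N{\left(B,s \right)} = 5$ ($N{\left(B,s \right)} = 30 - 5 \left(6 - 1\right) = 30 - 25 = 5$)
$d{\left(L,m \right)} = 5 L$
$-17365 + d{\left(77,- \frac{99}{13} - \frac{20}{38} \right)} = -17365 + 5 \cdot 77 = -17365 + 385 = -16980$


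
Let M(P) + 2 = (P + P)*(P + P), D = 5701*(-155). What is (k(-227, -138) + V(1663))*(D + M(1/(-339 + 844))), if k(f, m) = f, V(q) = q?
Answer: -323609243540556/255025 ≈ -1.2689e+9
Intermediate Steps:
D = -883655
M(P) = -2 + 4*P**2 (M(P) = -2 + (P + P)*(P + P) = -2 + (2*P)*(2*P) = -2 + 4*P**2)
(k(-227, -138) + V(1663))*(D + M(1/(-339 + 844))) = (-227 + 1663)*(-883655 + (-2 + 4*(1/(-339 + 844))**2)) = 1436*(-883655 + (-2 + 4*(1/505)**2)) = 1436*(-883655 + (-2 + 4*(1/255025))) = 1436*(-883655 + (-2 + 4/255025)) = 1436*(-883655 - 510046/255025) = 1436*(-225354626421/255025) = -323609243540556/255025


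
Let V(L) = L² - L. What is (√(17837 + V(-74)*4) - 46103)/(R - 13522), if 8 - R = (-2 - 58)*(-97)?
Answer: 46103/19334 - √40037/19334 ≈ 2.3742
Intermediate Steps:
R = -5812 (R = 8 - (-2 - 58)*(-97) = 8 - (-60)*(-97) = 8 - 1*5820 = 8 - 5820 = -5812)
(√(17837 + V(-74)*4) - 46103)/(R - 13522) = (√(17837 - 74*(-1 - 74)*4) - 46103)/(-5812 - 13522) = (√(17837 - 74*(-75)*4) - 46103)/(-19334) = (√(17837 + 5550*4) - 46103)*(-1/19334) = (√(17837 + 22200) - 46103)*(-1/19334) = (√40037 - 46103)*(-1/19334) = (-46103 + √40037)*(-1/19334) = 46103/19334 - √40037/19334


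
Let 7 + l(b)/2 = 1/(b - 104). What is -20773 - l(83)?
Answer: -435937/21 ≈ -20759.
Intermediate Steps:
l(b) = -14 + 2/(-104 + b) (l(b) = -14 + 2/(b - 104) = -14 + 2/(-104 + b))
-20773 - l(83) = -20773 - 2*(729 - 7*83)/(-104 + 83) = -20773 - 2*(729 - 581)/(-21) = -20773 - 2*(-1)*148/21 = -20773 - 1*(-296/21) = -20773 + 296/21 = -435937/21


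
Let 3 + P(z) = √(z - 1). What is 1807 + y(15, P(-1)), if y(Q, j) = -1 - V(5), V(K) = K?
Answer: 1801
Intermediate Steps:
P(z) = -3 + √(-1 + z) (P(z) = -3 + √(z - 1) = -3 + √(-1 + z))
y(Q, j) = -6 (y(Q, j) = -1 - 1*5 = -1 - 5 = -6)
1807 + y(15, P(-1)) = 1807 - 6 = 1801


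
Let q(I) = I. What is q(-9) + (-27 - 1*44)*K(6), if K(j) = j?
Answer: -435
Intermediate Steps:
q(-9) + (-27 - 1*44)*K(6) = -9 + (-27 - 1*44)*6 = -9 + (-27 - 44)*6 = -9 - 71*6 = -9 - 426 = -435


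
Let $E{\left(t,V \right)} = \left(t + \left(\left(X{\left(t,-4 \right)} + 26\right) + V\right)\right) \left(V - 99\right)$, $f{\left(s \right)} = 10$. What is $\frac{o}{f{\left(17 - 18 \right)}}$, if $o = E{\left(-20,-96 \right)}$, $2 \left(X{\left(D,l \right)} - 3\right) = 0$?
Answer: $\frac{3393}{2} \approx 1696.5$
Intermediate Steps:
$X{\left(D,l \right)} = 3$ ($X{\left(D,l \right)} = 3 + \frac{1}{2} \cdot 0 = 3 + 0 = 3$)
$E{\left(t,V \right)} = \left(-99 + V\right) \left(29 + V + t\right)$ ($E{\left(t,V \right)} = \left(t + \left(\left(3 + 26\right) + V\right)\right) \left(V - 99\right) = \left(t + \left(29 + V\right)\right) \left(-99 + V\right) = \left(29 + V + t\right) \left(-99 + V\right) = \left(-99 + V\right) \left(29 + V + t\right)$)
$o = 16965$ ($o = -2871 + \left(-96\right)^{2} - -1980 - -6720 - -1920 = -2871 + 9216 + 1980 + 6720 + 1920 = 16965$)
$\frac{o}{f{\left(17 - 18 \right)}} = \frac{16965}{10} = 16965 \cdot \frac{1}{10} = \frac{3393}{2}$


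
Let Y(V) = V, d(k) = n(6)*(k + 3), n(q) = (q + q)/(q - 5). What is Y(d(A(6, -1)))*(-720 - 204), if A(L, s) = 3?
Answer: -66528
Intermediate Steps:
n(q) = 2*q/(-5 + q) (n(q) = (2*q)/(-5 + q) = 2*q/(-5 + q))
d(k) = 36 + 12*k (d(k) = (2*6/(-5 + 6))*(k + 3) = (2*6/1)*(3 + k) = (2*6*1)*(3 + k) = 12*(3 + k) = 36 + 12*k)
Y(d(A(6, -1)))*(-720 - 204) = (36 + 12*3)*(-720 - 204) = (36 + 36)*(-924) = 72*(-924) = -66528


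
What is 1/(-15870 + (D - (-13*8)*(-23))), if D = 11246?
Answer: -1/7016 ≈ -0.00014253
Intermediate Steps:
1/(-15870 + (D - (-13*8)*(-23))) = 1/(-15870 + (11246 - (-13*8)*(-23))) = 1/(-15870 + (11246 - (-104)*(-23))) = 1/(-15870 + (11246 - 1*2392)) = 1/(-15870 + (11246 - 2392)) = 1/(-15870 + 8854) = 1/(-7016) = -1/7016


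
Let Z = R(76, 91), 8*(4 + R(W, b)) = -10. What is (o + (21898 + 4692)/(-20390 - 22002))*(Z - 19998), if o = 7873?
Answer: -13351194256569/84784 ≈ -1.5747e+8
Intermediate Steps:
R(W, b) = -21/4 (R(W, b) = -4 + (1/8)*(-10) = -4 - 5/4 = -21/4)
Z = -21/4 ≈ -5.2500
(o + (21898 + 4692)/(-20390 - 22002))*(Z - 19998) = (7873 + (21898 + 4692)/(-20390 - 22002))*(-21/4 - 19998) = (7873 + 26590/(-42392))*(-80013/4) = (7873 + 26590*(-1/42392))*(-80013/4) = (7873 - 13295/21196)*(-80013/4) = (166862813/21196)*(-80013/4) = -13351194256569/84784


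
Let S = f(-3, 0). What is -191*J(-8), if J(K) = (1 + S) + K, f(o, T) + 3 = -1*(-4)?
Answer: 1146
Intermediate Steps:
f(o, T) = 1 (f(o, T) = -3 - 1*(-4) = -3 + 4 = 1)
S = 1
J(K) = 2 + K (J(K) = (1 + 1) + K = 2 + K)
-191*J(-8) = -191*(2 - 8) = -191*(-6) = 1146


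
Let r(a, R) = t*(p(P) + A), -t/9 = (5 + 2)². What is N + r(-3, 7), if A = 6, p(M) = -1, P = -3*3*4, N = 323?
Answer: -1882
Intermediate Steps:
P = -36 (P = -9*4 = -36)
t = -441 (t = -9*(5 + 2)² = -9*7² = -9*49 = -441)
r(a, R) = -2205 (r(a, R) = -441*(-1 + 6) = -441*5 = -2205)
N + r(-3, 7) = 323 - 2205 = -1882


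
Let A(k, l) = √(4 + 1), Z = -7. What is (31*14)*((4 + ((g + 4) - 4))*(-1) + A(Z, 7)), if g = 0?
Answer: -1736 + 434*√5 ≈ -765.55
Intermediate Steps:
A(k, l) = √5
(31*14)*((4 + ((g + 4) - 4))*(-1) + A(Z, 7)) = (31*14)*((4 + ((0 + 4) - 4))*(-1) + √5) = 434*((4 + (4 - 4))*(-1) + √5) = 434*((4 + 0)*(-1) + √5) = 434*(4*(-1) + √5) = 434*(-4 + √5) = -1736 + 434*√5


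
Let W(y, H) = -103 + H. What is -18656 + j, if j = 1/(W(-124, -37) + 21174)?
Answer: -392410303/21034 ≈ -18656.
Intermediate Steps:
j = 1/21034 (j = 1/((-103 - 37) + 21174) = 1/(-140 + 21174) = 1/21034 ≈ 4.7542e-5)
-18656 + j = -18656 + 1/21034 = -392410303/21034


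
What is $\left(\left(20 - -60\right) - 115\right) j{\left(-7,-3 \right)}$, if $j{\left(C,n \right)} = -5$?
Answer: $175$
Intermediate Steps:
$\left(\left(20 - -60\right) - 115\right) j{\left(-7,-3 \right)} = \left(\left(20 - -60\right) - 115\right) \left(-5\right) = \left(\left(20 + 60\right) - 115\right) \left(-5\right) = \left(80 - 115\right) \left(-5\right) = \left(-35\right) \left(-5\right) = 175$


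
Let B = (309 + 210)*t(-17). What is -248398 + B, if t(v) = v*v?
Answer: -98407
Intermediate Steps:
t(v) = v**2
B = 149991 (B = (309 + 210)*(-17)**2 = 519*289 = 149991)
-248398 + B = -248398 + 149991 = -98407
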